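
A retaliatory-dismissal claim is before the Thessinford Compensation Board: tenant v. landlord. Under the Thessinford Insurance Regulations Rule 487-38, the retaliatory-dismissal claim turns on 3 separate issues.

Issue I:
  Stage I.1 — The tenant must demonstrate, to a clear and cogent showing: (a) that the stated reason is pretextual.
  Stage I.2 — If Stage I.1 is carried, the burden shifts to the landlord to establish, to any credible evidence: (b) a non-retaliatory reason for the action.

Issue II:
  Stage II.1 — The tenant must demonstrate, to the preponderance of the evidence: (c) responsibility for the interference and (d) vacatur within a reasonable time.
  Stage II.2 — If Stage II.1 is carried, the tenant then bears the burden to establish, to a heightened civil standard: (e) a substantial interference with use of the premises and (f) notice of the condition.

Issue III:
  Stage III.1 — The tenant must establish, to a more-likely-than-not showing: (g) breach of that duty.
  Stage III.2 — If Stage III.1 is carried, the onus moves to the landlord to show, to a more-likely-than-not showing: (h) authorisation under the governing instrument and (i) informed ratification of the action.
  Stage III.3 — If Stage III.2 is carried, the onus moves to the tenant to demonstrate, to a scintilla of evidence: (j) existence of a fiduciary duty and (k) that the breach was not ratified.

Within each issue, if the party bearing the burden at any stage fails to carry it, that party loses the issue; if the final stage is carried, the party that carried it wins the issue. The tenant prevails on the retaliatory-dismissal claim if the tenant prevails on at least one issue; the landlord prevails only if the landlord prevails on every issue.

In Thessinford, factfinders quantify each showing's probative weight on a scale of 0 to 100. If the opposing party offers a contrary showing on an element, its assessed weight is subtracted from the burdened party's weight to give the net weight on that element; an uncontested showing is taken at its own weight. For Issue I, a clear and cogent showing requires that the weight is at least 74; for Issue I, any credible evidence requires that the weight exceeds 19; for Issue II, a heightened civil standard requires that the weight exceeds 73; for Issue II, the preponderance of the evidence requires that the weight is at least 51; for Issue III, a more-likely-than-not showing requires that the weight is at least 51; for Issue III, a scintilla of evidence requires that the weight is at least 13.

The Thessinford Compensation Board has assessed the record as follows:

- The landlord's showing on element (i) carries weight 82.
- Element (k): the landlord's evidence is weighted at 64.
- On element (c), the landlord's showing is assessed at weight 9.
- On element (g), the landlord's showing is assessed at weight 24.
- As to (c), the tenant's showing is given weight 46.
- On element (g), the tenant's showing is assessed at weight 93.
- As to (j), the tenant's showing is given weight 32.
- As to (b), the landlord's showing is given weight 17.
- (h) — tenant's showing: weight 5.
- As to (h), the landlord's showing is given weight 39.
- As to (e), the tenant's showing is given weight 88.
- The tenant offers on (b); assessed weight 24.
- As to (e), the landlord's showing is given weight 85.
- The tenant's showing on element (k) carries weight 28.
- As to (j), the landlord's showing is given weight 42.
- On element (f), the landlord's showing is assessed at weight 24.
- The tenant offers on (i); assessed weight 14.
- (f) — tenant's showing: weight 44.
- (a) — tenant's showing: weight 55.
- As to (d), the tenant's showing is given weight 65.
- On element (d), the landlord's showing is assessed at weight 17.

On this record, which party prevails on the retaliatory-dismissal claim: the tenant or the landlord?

tenant

— Issue I —
Stage I.1 (tenant, a clear and cogent showing, weight is at least 74): (a) 55 < 74 — fails.
  Not every element is met, so the tenant fails to carry Stage I.1.
So the landlord prevails on this issue.
— Issue II —
Stage II.1 (tenant, the preponderance of the evidence, weight is at least 51): (c) net 46−9=37 < 51 — fails; (d) net 65−17=48 < 51 — fails.
  The tenant does not carry Stage II.1.
So the landlord prevails on this issue.
— Issue III —
Stage III.1 (tenant, a more-likely-than-not showing, weight is at least 51): (g) net 93−24=69 ≥ 51 — meets.
  All elements met. The burden passes to the landlord.
Stage III.2 (landlord, a more-likely-than-not showing, weight is at least 51): (h) net 39−5=34 < 51 — fails; (i) net 82−14=68 ≥ 51 — meets.
  Stage III.2 not carried; the landlord fails its burden.
The tenant prevails on this issue.
Per-issue: Issue I → landlord; Issue II → landlord; Issue III → tenant. The tenant must prevail on at least one issue; overall, the tenant prevails.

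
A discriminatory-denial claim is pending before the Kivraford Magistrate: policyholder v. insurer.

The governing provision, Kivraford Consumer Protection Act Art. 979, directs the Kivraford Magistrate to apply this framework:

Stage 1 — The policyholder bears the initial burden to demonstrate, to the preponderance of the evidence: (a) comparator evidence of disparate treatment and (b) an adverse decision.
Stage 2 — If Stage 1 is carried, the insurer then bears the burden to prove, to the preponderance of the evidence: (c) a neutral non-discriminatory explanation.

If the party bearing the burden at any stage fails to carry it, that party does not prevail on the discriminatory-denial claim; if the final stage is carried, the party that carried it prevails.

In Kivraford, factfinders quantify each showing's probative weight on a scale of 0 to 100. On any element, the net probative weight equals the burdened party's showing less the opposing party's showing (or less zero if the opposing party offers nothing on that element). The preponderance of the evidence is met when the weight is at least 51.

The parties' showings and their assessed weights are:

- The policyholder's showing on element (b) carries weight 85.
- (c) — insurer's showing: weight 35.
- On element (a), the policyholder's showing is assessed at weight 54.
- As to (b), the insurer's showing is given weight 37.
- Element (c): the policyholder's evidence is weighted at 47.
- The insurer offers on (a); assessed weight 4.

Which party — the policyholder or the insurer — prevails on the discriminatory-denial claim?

insurer

Stage 1 — burden on policyholder; standard: the preponderance of the evidence (weight is at least 51).
    (a): 54 − 4 = 50 < 51 [not met]
    (b): 85 − 37 = 48 < 51 [not met]
  The policyholder does not carry Stage 1.
The analysis ends at Stage 1; the insurer prevails.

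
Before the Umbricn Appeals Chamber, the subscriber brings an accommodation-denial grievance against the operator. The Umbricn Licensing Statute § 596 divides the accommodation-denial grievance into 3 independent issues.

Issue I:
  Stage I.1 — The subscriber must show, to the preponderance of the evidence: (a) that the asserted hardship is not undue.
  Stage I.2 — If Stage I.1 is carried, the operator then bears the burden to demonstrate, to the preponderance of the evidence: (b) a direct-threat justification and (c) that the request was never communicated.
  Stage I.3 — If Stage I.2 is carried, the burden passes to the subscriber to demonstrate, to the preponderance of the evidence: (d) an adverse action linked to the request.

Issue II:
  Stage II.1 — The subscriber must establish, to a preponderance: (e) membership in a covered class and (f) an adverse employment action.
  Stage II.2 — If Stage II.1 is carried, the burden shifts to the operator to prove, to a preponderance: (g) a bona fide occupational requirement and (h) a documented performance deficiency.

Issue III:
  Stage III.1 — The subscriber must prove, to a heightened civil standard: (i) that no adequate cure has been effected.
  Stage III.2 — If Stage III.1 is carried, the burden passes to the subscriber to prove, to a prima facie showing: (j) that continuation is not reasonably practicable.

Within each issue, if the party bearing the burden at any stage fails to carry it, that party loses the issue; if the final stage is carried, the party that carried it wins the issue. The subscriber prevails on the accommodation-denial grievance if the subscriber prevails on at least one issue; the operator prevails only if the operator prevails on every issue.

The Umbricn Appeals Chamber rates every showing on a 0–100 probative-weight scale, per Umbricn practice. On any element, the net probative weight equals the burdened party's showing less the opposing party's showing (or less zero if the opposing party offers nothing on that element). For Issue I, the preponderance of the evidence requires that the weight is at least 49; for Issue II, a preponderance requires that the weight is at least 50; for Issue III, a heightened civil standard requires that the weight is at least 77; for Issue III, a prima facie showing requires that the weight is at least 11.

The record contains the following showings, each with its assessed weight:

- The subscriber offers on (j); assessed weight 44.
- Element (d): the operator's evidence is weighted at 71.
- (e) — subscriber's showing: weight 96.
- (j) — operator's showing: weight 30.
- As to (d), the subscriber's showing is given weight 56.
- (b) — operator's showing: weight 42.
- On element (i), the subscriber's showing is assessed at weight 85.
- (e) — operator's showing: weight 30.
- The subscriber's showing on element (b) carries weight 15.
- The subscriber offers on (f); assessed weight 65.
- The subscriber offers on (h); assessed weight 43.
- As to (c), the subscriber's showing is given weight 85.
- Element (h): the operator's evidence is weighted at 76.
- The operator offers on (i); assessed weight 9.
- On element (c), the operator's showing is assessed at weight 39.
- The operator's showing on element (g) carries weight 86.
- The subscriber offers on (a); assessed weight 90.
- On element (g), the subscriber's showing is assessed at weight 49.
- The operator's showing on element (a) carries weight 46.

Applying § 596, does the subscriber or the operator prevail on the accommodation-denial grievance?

— Issue I —
Stage I.1 — burden on subscriber; standard: the preponderance of the evidence (weight is at least 49).
    (a): 90 − 46 = 44 < 49 [not met]
  The subscriber does not carry Stage I.1.
So the operator prevails on this issue.
— Issue II —
Stage II.1 (subscriber, a preponderance, weight is at least 50): (e) net 96−30=66 ≥ 50 — meets; (f) 65 ≥ 50 — meets.
  The subscriber carries Stage II.1; the operator now bears the burden.
Stage II.2 (operator, a preponderance, weight is at least 50): (g) net 86−49=37 < 50 — fails; (h) net 76−43=33 < 50 — fails.
  Not every element is met, so the operator fails to carry Stage II.2.
The subscriber prevails on this issue.
— Issue III —
Stage III.1 — burden on subscriber; standard: a heightened civil standard (weight is at least 77).
    (i): 85 − 9 = 76 < 77 [not met]
  Stage III.1 not carried; the subscriber fails its burden.
The operator prevails on this issue.
Per-issue: Issue I → operator; Issue II → subscriber; Issue III → operator. The subscriber must prevail on at least one issue; overall, the subscriber prevails.

subscriber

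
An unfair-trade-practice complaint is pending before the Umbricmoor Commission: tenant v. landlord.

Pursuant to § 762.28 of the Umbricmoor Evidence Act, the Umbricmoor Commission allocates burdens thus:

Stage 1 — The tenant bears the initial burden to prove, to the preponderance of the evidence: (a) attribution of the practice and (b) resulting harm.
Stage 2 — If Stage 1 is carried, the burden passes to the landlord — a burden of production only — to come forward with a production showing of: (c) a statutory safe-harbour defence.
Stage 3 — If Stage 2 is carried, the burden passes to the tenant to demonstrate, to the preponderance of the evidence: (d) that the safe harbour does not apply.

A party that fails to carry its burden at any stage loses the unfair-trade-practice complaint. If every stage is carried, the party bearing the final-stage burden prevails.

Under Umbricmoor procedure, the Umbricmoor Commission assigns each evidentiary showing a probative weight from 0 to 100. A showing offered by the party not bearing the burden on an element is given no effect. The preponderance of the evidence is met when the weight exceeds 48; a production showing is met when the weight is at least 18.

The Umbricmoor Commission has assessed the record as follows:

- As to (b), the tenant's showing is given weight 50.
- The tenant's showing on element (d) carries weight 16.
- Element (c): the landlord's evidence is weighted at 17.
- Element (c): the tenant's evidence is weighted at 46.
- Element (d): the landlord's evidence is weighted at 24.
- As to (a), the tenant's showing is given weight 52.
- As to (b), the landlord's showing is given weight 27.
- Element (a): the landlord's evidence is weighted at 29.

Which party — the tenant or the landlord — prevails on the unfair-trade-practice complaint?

Stage 1 (tenant, the preponderance of the evidence, weight exceeds 48): (a) 52 (landlord's 29 disregarded) > 48 — meets; (b) 50 (landlord's 27 disregarded) > 48 — meets.
  Stage 1 carried; the burden shifts to the landlord.
Stage 2 (landlord, a production showing, weight is at least 18): (c) 17 (tenant's 46 disregarded) < 18 — fails.
  The landlord does not carry Stage 2.
The tenant prevails.

tenant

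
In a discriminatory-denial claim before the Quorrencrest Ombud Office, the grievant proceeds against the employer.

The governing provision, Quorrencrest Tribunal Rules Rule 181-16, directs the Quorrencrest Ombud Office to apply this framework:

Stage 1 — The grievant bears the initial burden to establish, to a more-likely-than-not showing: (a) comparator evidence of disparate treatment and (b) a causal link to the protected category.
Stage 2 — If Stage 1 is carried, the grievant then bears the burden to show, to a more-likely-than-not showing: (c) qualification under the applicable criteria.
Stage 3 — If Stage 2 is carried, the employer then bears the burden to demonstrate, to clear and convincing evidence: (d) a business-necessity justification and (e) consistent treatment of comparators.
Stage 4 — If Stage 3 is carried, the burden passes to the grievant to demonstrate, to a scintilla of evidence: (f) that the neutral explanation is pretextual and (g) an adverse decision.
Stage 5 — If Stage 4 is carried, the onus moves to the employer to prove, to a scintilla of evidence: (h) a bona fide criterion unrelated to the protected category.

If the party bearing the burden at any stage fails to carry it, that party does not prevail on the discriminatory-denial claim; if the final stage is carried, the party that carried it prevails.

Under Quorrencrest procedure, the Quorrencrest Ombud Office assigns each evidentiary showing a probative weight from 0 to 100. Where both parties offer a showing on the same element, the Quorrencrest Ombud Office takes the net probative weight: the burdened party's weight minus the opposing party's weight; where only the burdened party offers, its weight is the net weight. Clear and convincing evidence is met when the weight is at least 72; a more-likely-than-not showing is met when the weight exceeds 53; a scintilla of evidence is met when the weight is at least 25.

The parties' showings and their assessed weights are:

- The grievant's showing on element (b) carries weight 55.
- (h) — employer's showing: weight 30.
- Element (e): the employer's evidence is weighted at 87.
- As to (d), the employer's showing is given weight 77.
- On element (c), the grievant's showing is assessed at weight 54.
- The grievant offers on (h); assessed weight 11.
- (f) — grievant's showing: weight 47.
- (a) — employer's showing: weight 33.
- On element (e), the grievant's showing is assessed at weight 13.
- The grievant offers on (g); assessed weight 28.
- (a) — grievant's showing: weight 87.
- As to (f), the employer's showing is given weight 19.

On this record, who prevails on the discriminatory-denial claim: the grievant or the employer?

grievant

At Stage 1 the grievant must meet a more-likely-than-not showing (weight exceeds 53): on (a) the weight is 87 less the opposing 33 gives net 54, > 53, so (a) meets the standard; on (b) the weight is 55, which does exceed 53, so (b) meets the standard.
  Stage 1 is satisfied; the grievant continues to bear the burden.
At Stage 2 the grievant must meet a more-likely-than-not showing (weight exceeds 53): on (c) the weight is 54, > 53, so (c) meets the standard.
  All elements met. The burden passes to the employer.
At Stage 3 the employer must meet clear and convincing evidence (weight is at least 72): on (d) the weight is 77, which does reach 72, so (d) meets the standard; on (e) the weight is 87 less the opposing 13 gives net 74, which does reach 72, so (e) meets the standard.
  Stage 3 carried; the burden shifts to the grievant.
At Stage 4 the grievant must meet a scintilla of evidence (weight is at least 25): on (f) the weight is 47 less the opposing 19 gives net 28, which does reach 25, so (f) meets the standard; on (g) the weight is 28, which does reach 25, so (g) meets the standard.
  The grievant carries Stage 4; the employer now bears the burden.
At Stage 5 the employer must meet a scintilla of evidence (weight is at least 25): on (h) the weight is 30 less the opposing 11 gives net 19, which does not reach 25, so (h) does not meet the standard.
  The employer does not carry Stage 5.
The analysis ends at Stage 5; the grievant prevails.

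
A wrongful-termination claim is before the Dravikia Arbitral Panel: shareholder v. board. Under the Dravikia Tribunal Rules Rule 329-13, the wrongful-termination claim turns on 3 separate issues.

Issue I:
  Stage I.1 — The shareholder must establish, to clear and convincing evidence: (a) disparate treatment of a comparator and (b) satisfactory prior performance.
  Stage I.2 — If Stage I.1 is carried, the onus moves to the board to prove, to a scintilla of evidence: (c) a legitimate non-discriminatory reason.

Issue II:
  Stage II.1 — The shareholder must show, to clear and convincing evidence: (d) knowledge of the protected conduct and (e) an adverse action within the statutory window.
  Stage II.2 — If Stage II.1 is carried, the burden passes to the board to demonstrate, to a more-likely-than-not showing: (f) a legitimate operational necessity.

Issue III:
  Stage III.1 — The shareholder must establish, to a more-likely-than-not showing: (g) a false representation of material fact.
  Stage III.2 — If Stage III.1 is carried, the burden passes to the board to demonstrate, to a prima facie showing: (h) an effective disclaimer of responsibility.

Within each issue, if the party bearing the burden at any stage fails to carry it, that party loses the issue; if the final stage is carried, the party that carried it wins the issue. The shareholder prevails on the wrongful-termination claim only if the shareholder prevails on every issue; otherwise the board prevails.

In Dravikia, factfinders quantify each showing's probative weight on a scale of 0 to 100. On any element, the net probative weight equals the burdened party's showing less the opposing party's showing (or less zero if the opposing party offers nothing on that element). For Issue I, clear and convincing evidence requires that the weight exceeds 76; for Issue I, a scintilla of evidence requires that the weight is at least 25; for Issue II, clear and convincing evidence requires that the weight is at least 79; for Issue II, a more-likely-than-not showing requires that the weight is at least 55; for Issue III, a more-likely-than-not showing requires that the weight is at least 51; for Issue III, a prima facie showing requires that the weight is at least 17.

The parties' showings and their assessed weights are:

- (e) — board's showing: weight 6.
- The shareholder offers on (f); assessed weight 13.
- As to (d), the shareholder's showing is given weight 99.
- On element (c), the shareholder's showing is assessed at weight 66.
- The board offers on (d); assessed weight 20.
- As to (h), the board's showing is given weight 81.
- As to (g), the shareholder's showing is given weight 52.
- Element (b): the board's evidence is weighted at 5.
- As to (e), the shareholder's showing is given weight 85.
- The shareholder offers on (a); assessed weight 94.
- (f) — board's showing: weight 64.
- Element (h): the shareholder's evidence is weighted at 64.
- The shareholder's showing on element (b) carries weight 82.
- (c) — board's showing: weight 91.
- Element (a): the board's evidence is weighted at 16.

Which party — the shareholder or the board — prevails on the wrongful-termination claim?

board

— Issue I —
Stage I.1 — burden on shareholder; standard: clear and convincing evidence (weight exceeds 76).
    (a): 94 − 16 = 78 > 76 [met]
    (b): 82 − 5 = 77 > 76 [met]
  Stage I.1 carried; the burden shifts to the board.
Stage I.2 — burden on board; standard: a scintilla of evidence (weight is at least 25).
    (c): 91 − 66 = 25 ≥ 25 [met]
  All elements met at the final stage.
All stages carried — the board prevails on this issue.
— Issue II —
Stage II.1 — burden on shareholder; standard: clear and convincing evidence (weight is at least 79).
    (d): 99 − 20 = 79 ≥ 79 [met]
    (e): 85 − 6 = 79 ≥ 79 [met]
  All elements met. The burden passes to the board.
Stage II.2 — burden on board; standard: a more-likely-than-not showing (weight is at least 55).
    (f): 64 − 13 = 51 < 55 [not met]
  The board does not carry Stage II.2.
The shareholder prevails on this issue.
— Issue III —
At Stage III.1 the shareholder must meet a more-likely-than-not showing (weight is at least 51): on (g) the weight is 52, which does reach 51, so (g) meets the standard.
  All elements met. The burden passes to the board.
At Stage III.2 the board must meet a prima facie showing (weight is at least 17): on (h) the weight is 81 less the opposing 64 gives net 17, ≥ 17, so (h) meets the standard.
  All elements met at the final stage.
Every stage carried; the board prevails on this issue.
Per-issue: Issue I → board; Issue II → shareholder; Issue III → board. The shareholder must prevail on every issue; overall, the board prevails.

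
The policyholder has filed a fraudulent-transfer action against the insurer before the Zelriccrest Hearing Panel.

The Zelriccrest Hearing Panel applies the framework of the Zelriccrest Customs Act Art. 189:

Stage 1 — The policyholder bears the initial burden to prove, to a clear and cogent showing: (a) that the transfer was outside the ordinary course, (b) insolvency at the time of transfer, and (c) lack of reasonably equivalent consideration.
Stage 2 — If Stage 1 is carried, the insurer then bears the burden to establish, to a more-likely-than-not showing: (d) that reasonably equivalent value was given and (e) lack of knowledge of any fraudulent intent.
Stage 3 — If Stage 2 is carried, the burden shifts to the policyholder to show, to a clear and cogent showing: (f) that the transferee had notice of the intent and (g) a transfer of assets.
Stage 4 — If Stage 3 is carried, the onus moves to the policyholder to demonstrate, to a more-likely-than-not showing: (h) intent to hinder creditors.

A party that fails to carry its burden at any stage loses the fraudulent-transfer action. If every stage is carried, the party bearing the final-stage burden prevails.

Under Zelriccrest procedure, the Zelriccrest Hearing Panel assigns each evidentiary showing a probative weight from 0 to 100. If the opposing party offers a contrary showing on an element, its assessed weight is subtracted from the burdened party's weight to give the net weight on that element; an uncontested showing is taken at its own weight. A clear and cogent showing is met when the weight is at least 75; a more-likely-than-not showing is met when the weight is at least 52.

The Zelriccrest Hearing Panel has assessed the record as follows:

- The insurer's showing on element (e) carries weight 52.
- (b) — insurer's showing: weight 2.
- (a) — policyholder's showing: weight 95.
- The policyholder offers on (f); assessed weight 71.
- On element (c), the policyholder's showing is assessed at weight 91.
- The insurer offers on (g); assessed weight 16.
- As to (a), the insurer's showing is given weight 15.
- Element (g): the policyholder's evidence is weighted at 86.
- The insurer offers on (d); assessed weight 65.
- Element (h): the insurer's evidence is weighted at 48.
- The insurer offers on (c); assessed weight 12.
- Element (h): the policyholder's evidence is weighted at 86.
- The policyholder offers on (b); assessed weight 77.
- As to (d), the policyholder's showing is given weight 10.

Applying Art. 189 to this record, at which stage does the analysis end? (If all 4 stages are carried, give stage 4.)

At Stage 1 the policyholder must meet a clear and cogent showing (weight is at least 75): on (a) the weight is 95 less the opposing 15 gives net 80, which does reach 75, so (a) meets the standard; on (b) the weight is 77 less the opposing 2 gives net 75, which does reach 75, so (b) meets the standard; on (c) the weight is 91 less the opposing 12 gives net 79, ≥ 75, so (c) meets the standard.
  All elements met. The burden passes to the insurer.
At Stage 2 the insurer must meet a more-likely-than-not showing (weight is at least 52): on (d) the weight is 65 less the opposing 10 gives net 55, which does reach 52, so (d) meets the standard; on (e) the weight is 52, which does reach 52, so (e) meets the standard.
  Stage 2 is satisfied; the onus moves to the policyholder.
At Stage 3 the policyholder must meet a clear and cogent showing (weight is at least 75): on (f) the weight is 71, which does not reach 75, so (f) does not meet the standard; on (g) the weight is 86 less the opposing 16 gives net 70, which does not reach 75, so (g) does not meet the standard.
  Not every element is met, so the policyholder fails to carry Stage 3.
So the insurer prevails.

stage 3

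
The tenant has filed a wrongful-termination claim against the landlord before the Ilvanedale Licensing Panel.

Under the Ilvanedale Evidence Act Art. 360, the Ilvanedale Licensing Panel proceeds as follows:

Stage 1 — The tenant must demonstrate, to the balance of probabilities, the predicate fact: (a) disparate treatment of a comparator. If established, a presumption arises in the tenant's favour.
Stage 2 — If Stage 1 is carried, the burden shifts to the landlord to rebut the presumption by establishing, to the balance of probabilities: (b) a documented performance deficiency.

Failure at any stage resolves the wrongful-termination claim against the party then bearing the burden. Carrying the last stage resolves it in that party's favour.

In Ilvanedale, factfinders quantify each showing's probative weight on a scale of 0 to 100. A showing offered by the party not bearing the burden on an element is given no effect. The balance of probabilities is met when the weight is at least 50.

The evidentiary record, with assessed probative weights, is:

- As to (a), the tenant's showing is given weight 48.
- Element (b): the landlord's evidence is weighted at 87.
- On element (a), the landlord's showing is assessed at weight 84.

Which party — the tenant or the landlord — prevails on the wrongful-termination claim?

Stage 1 — burden on tenant; standard: the balance of probabilities (weight is at least 50).
    (a): 48 (landlord's 84 disregarded) < 50 [not met]
  Not every element is met, so the tenant fails to carry Stage 1.
So the landlord prevails.

landlord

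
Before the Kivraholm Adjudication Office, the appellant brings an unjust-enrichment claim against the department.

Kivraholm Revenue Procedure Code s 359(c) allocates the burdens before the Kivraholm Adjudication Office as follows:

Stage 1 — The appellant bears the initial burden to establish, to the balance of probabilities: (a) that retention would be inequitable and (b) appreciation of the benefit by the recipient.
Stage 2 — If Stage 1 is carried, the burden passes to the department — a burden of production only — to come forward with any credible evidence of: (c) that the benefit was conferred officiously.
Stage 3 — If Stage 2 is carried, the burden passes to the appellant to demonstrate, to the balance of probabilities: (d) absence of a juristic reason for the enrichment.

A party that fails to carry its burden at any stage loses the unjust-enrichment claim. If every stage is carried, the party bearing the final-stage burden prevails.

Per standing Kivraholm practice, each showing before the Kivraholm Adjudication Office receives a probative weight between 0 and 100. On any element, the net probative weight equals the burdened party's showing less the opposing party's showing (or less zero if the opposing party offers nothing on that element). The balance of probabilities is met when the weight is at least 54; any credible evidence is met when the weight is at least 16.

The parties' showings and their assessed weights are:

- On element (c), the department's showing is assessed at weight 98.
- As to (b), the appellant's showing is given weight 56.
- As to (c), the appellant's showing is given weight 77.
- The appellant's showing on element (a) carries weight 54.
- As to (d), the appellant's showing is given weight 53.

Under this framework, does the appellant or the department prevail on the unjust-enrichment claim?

Stage 1 (appellant, the balance of probabilities, weight is at least 54): (a) 54 ≥ 54 — meets; (b) 56 ≥ 54 — meets.
  Stage 1 carried; the burden shifts to the department.
Stage 2 (department, any credible evidence, weight is at least 16): (c) net 98−77=21 ≥ 16 — meets.
  All elements met. The burden passes to the appellant.
Stage 3 (appellant, the balance of probabilities, weight is at least 54): (d) 53 < 54 — fails.
  Stage 3 not carried; the appellant fails its burden.
The department prevails.

department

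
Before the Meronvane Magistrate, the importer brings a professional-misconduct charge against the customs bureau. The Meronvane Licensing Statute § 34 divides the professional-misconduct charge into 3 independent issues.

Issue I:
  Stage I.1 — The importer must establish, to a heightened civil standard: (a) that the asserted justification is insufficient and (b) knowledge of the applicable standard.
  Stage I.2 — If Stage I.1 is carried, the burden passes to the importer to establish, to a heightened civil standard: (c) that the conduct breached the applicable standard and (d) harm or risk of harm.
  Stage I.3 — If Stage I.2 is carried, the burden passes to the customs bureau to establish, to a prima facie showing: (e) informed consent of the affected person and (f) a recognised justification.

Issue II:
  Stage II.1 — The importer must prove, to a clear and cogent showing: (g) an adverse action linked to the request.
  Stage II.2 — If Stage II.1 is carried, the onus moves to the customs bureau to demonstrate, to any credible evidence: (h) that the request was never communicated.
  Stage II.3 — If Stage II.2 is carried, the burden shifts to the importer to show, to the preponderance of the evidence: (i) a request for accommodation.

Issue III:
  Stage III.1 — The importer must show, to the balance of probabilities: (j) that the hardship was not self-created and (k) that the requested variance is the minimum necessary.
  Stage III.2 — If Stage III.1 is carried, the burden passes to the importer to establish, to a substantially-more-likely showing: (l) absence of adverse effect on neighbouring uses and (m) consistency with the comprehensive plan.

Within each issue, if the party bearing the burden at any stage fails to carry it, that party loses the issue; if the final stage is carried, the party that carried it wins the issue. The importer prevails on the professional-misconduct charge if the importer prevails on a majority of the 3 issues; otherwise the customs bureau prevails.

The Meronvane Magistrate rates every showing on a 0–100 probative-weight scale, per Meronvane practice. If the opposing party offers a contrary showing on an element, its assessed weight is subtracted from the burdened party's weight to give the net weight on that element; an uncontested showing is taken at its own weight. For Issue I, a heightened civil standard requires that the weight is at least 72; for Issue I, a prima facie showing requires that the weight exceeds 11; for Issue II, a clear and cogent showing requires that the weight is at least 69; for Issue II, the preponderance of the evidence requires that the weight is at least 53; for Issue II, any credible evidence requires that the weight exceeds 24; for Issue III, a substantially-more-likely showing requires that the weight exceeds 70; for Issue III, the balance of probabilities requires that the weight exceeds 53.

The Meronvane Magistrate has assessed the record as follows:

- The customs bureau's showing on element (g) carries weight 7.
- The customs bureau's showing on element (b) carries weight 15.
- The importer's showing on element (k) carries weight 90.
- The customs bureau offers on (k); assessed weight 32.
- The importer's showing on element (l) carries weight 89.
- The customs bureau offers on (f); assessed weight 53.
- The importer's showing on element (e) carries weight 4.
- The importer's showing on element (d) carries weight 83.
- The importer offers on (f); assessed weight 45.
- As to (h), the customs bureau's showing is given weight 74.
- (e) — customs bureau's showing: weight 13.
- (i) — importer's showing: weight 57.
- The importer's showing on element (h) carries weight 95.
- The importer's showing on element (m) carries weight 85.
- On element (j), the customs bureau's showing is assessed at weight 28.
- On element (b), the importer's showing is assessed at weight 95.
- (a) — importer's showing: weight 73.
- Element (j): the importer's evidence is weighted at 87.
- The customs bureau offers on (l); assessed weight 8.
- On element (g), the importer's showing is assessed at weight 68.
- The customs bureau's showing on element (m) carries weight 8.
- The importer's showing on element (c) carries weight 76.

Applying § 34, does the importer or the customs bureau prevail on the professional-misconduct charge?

— Issue I —
Stage I.1 — burden on importer; standard: a heightened civil standard (weight is at least 72).
    (a): 73 ≥ 72 [met]
    (b): 95 − 15 = 80 ≥ 72 [met]
  Stage I.1 carried; the burden remains with the importer.
Stage I.2 — burden on importer; standard: a heightened civil standard (weight is at least 72).
    (c): 76 ≥ 72 [met]
    (d): 83 ≥ 72 [met]
  Stage I.2 is satisfied; the onus moves to the customs bureau.
Stage I.3 — burden on customs bureau; standard: a prima facie showing (weight exceeds 11).
    (e): 13 − 4 = 9 ≤ 11 [not met]
    (f): 53 − 45 = 8 ≤ 11 [not met]
  Not every element is met, so the customs bureau fails to carry Stage I.3.
So the importer prevails on this issue.
— Issue II —
Stage II.1 (importer, a clear and cogent showing, weight is at least 69): (g) net 68−7=61 < 69 — fails.
  Not every element is met, so the importer fails to carry Stage II.1.
So the customs bureau prevails on this issue.
— Issue III —
At Stage III.1 the importer must meet the balance of probabilities (weight exceeds 53): on (j) the weight is 87 less the opposing 28 gives net 59, > 53, so (j) meets the standard; on (k) the weight is 90 less the opposing 32 gives net 58, > 53, so (k) meets the standard.
  Stage III.1 is satisfied; the importer continues to bear the burden.
At Stage III.2 the importer must meet a substantially-more-likely showing (weight exceeds 70): on (l) the weight is 89 less the opposing 8 gives net 81, which does exceed 70, so (l) meets the standard; on (m) the weight is 85 less the opposing 8 gives net 77, > 70, so (m) meets the standard.
  Stage III.2 carried; the final stage is satisfied.
Every stage carried; the importer prevails on this issue.
Per-issue: Issue I → importer; Issue II → customs bureau; Issue III → importer. The importer must prevail on a majority of issues; overall, the importer prevails.

importer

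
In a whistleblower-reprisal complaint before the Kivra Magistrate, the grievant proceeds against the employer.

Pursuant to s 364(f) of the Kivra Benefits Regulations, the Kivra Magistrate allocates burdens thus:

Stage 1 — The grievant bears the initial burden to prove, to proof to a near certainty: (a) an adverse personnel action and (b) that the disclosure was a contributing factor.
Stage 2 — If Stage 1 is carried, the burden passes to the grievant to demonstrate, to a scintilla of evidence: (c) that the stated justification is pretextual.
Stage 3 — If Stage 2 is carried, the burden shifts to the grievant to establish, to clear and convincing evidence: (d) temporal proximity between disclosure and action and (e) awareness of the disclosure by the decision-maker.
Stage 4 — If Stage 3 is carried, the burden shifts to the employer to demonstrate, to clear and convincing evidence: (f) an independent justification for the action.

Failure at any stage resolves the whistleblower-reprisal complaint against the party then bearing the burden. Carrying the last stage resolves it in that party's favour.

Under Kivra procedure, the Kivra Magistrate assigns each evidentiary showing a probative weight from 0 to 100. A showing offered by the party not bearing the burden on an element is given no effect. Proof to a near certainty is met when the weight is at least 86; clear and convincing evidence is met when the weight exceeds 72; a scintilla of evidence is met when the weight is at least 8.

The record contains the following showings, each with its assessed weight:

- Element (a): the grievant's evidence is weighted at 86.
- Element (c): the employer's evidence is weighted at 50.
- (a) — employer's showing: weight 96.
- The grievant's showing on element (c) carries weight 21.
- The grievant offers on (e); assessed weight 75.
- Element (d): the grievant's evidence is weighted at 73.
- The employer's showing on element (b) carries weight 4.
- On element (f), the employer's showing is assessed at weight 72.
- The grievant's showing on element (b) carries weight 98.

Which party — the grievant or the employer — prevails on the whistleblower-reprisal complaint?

grievant

Stage 1 (grievant, proof to a near certainty, weight is at least 86): (a) 86 (employer's 96 disregarded) ≥ 86 — meets; (b) 98 (employer's 4 disregarded) ≥ 86 — meets.
  Stage 1 carried; the burden remains with the grievant.
Stage 2 (grievant, a scintilla of evidence, weight is at least 8): (c) 21 (employer's 50 disregarded) ≥ 8 — meets.
  All elements met. The grievant retains the burden for Stage 3.
Stage 3 (grievant, clear and convincing evidence, weight exceeds 72): (d) 73 > 72 — meets; (e) 75 > 72 — meets.
  Stage 3 carried; the burden shifts to the employer.
Stage 4 (employer, clear and convincing evidence, weight exceeds 72): (f) 72 ≤ 72 — fails.
  Not every element is met, so the employer fails to carry Stage 4.
The grievant prevails.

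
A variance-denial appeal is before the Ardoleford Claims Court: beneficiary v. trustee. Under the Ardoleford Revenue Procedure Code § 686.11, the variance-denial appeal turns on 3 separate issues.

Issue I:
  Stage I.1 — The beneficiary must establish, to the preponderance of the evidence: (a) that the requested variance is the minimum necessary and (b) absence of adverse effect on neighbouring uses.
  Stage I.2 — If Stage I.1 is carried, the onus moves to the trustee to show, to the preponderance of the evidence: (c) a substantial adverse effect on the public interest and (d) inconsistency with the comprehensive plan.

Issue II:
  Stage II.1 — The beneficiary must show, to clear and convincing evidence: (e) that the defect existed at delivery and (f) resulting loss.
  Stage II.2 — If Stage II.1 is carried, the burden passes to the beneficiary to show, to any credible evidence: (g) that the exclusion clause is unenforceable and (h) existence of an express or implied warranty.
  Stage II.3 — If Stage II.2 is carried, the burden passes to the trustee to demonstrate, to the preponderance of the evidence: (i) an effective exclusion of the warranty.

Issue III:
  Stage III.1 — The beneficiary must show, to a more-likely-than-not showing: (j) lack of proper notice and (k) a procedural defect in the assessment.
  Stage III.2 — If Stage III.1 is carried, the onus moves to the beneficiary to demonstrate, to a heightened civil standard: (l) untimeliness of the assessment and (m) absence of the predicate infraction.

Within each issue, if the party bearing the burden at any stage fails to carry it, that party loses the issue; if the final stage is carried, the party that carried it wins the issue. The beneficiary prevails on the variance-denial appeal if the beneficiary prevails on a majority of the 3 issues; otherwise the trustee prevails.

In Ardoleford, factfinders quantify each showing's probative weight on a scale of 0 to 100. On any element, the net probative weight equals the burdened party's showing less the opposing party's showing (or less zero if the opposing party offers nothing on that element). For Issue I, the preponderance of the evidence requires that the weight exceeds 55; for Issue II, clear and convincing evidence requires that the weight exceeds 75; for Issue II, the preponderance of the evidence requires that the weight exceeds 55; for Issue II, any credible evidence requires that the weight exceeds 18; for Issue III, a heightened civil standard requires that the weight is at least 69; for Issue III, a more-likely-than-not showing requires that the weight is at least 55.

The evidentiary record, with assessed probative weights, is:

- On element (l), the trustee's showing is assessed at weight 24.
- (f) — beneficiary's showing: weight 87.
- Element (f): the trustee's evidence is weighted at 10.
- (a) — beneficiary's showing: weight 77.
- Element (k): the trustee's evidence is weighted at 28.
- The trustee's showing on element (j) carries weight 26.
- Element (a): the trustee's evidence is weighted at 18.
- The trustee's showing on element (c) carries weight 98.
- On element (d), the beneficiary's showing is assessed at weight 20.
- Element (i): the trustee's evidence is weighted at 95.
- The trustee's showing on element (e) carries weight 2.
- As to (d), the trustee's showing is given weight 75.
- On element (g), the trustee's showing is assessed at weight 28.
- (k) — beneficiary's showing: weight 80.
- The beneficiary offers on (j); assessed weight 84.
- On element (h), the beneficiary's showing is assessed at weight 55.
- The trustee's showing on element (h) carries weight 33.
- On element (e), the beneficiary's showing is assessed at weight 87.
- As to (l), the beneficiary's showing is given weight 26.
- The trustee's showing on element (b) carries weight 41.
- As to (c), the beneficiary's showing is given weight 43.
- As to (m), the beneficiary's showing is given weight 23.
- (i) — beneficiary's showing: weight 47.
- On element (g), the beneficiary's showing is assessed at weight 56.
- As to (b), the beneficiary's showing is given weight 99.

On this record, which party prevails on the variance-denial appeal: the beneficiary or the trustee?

— Issue I —
Stage I.1 — burden on beneficiary; standard: the preponderance of the evidence (weight exceeds 55).
    (a): 77 − 18 = 59 > 55 [met]
    (b): 99 − 41 = 58 > 55 [met]
  Stage I.1 carried; the burden shifts to the trustee.
Stage I.2 — burden on trustee; standard: the preponderance of the evidence (weight exceeds 55).
    (c): 98 − 43 = 55 ≤ 55 [not met]
    (d): 75 − 20 = 55 ≤ 55 [not met]
  Not every element is met, so the trustee fails to carry Stage I.2.
The beneficiary prevails on this issue.
— Issue II —
Stage II.1 (beneficiary, clear and convincing evidence, weight exceeds 75): (e) net 87−2=85 > 75 — meets; (f) net 87−10=77 > 75 — meets.
  Stage II.1 carried; the burden remains with the beneficiary.
Stage II.2 (beneficiary, any credible evidence, weight exceeds 18): (g) net 56−28=28 > 18 — meets; (h) net 55−33=22 > 18 — meets.
  Stage II.2 carried; the burden shifts to the trustee.
Stage II.3 (trustee, the preponderance of the evidence, weight exceeds 55): (i) net 95−47=48 ≤ 55 — fails.
  Stage II.3 not carried; the trustee fails its burden.
The analysis ends at Stage II.3; the beneficiary prevails on this issue.
— Issue III —
Stage III.1 (beneficiary, a more-likely-than-not showing, weight is at least 55): (j) net 84−26=58 ≥ 55 — meets; (k) net 80−28=52 < 55 — fails.
  The beneficiary does not carry Stage III.1.
So the trustee prevails on this issue.
Per-issue: Issue I → beneficiary; Issue II → beneficiary; Issue III → trustee. The beneficiary must prevail on a majority of issues; overall, the beneficiary prevails.

beneficiary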